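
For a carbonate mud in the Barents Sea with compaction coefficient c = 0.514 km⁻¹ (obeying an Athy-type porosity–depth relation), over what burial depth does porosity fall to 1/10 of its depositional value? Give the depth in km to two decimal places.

4.48 km

phi/phi₀ = 1/10 ⇒ exp(−c·z) = 1/10 ⇒ z = ln(10) / c
z = 2.3026 / 0.514 = 4.480 km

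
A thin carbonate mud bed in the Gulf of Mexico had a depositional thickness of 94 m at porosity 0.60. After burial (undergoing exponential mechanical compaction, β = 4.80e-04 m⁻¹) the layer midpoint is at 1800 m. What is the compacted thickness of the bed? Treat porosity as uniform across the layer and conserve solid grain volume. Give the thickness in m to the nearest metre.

Working in km (1 km = 1000 m; β in km⁻¹ = β in m⁻¹ × 1000):
Porosity at 1.8 km: phi = 0.6·exp(−0.48×1.8) = 0.2529
Solid-volume conservation: h(1−phi) = h₀(1−phi₀) ⇒ h = h₀·(1−phi₀)/(1−phi)
h = 0.094 × (1 − 0.6)/(1 − 0.2529) = 0.094 × 0.5354 = 0.0503 km

50 m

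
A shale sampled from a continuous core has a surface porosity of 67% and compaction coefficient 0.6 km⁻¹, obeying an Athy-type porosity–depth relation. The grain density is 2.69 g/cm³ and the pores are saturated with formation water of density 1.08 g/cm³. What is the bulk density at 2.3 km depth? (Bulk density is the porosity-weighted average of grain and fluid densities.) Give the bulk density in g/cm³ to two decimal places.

Porosity at depth: n = 0.67·exp(−0.6×2.3) = 0.67×0.2516 = 0.1686
Bulk density: ρ_b = (1−n)ρ_g + n·ρ_f = 0.8314×2.69 + 0.1686×1.08
       = 2.237 + 0.182 = 2.419 g/cm³

2.42 g/cm³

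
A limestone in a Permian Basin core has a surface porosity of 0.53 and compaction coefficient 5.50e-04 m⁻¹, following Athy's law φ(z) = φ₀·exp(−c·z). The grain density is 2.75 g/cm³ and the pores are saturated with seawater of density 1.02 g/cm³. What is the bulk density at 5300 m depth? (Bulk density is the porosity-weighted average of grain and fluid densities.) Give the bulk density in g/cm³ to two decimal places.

2.70 g/cm³

Working in km (1 km = 1000 m; c in km⁻¹ = c in m⁻¹ × 1000):
Porosity at depth: φ = 0.53·exp(−0.55×5.3) = 0.53×0.0542 = 0.0287
Bulk density: ρ_b = (1−φ)ρ_g + φ·ρ_f = 0.9713×2.75 + 0.0287×1.02
       = 2.671 + 0.029 = 2.700 g/cm³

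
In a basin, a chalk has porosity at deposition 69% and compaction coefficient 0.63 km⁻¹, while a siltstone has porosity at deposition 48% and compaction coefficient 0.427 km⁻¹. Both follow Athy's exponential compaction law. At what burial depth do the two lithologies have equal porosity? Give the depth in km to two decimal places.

Set n₀ₐ e^(−βₐZ) = n₀ᵦ e^(−βᵦZ) ⇒ ln(n₀ₐ/n₀ᵦ) = (βₐ − βᵦ)·Z
Z = ln(0.69/0.48) / (0.63 − 0.427) = 0.3629 / 0.203 = 1.788 km

1.79 km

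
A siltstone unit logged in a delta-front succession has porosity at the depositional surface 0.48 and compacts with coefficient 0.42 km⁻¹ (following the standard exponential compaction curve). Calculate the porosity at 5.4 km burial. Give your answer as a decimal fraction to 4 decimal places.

phi = phi₀·exp(−c·d) = 0.48 × exp(−0.42 × 5.4) = 0.48 × exp(−2.268)
  = 0.48 × 0.1035 = 0.0497

0.0497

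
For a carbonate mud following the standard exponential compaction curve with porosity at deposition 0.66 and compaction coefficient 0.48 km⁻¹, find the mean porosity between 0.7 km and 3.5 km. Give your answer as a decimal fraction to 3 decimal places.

⟨φ⟩ = (1/(z₂−z₁)) ∫ φ₀ e^(−kz) dz = φ₀·(e^(−k·z₁) − e^(−k·z₂)) / (k·(z₂−z₁))
e^(−0.48×0.7) = 0.7146; e^(−0.48×3.5) = 0.1864
⟨φ⟩ = 0.66 × (0.7146 − 0.1864) / (0.48 × 2.8) = 0.66 × 0.3930 = 0.2594

0.259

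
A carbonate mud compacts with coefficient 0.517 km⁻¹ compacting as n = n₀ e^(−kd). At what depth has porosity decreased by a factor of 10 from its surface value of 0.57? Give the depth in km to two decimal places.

4.45 km

n/n₀ = 1/10 ⇒ exp(−k·d) = 1/10 ⇒ d = ln(10) / k
d = 2.3026 / 0.517 = 4.454 km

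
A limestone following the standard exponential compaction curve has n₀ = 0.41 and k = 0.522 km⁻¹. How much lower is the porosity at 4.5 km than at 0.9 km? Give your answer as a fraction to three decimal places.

0.217

n(0.9) = 0.41·e^(−0.522×0.9) = 0.2563
n(4.5) = 0.41·e^(−0.522×4.5) = 0.0391
Δn = 0.2563 − 0.0391 = 0.2172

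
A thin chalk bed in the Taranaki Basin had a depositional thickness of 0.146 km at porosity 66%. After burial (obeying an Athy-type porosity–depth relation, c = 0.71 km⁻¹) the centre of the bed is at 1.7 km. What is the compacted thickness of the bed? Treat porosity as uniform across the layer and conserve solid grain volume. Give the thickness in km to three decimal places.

Porosity at 1.7 km: n = 0.66·exp(−0.71×1.7) = 0.1974
Solid-volume conservation: h(1−n) = h₀(1−n₀) ⇒ h = h₀·(1−n₀)/(1−n)
h = 0.146 × (1 − 0.66)/(1 − 0.1974) = 0.146 × 0.4236 = 0.0618 km

0.062 km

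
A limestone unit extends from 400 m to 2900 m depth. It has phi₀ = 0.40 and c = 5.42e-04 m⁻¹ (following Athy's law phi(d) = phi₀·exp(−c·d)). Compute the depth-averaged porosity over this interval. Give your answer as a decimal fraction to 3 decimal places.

Working in km (1 km = 1000 m; c in km⁻¹ = c in m⁻¹ × 1000):
⟨phi⟩ = (1/(d₂−d₁)) ∫ phi₀ e^(−cd) dd = phi₀·(e^(−c·d₁) − e^(−c·d₂)) / (c·(d₂−d₁))
e^(−0.542×0.4) = 0.8051; e^(−0.542×2.9) = 0.2077
⟨phi⟩ = 0.4 × (0.8051 − 0.2077) / (0.542 × 2.5) = 0.4 × 0.4409 = 0.1764

0.176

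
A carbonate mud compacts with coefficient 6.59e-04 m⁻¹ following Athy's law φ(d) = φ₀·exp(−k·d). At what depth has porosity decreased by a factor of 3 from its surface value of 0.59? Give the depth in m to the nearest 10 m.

Working in km (1 km = 1000 m; k in km⁻¹ = k in m⁻¹ × 1000):
φ/φ₀ = 1/3 ⇒ exp(−k·d) = 1/3 ⇒ d = ln(3) / k
d = 1.0986 / 0.659 = 1.667 km

1670 m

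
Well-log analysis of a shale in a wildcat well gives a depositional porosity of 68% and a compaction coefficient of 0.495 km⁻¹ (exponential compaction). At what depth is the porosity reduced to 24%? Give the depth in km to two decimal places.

2.10 km

Invert Athy's law: z = ln(phi₀/phi) / β
z = ln(0.68/0.24) / 0.495 = ln(2.833) / 0.495 = 1.0415 / 0.495 = 2.104 km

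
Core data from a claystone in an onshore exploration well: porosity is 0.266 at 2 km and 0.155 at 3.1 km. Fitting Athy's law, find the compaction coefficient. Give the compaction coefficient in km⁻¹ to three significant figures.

0.491 km⁻¹

Athy: phi(d) = phi₀ e^(−cd) ⇒ phi₁/phi₂ = e^{c(d₂−d₁)} ⇒ c = ln(phi₁/phi₂)/(d₂−d₁)
c = ln(0.266/0.155) / (3.1 − 2) = ln(1.716) / 1.1 = 0.5401 / 1.1 = 0.491 km⁻¹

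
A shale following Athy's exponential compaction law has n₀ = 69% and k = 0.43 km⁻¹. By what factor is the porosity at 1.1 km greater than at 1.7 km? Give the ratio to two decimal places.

1.29

n(z₁)/n(z₂) = e^(−k·z₁)/e^(−k·z₂) = e^{k(z₂−z₁)}
= exp(0.43 × 0.6) = exp(0.258) = 1.2943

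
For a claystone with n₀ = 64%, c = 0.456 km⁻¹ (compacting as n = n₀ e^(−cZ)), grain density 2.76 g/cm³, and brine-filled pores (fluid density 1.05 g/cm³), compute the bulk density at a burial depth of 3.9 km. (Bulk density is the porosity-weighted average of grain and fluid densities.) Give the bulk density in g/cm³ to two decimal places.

Porosity at depth: n = 0.64·exp(−0.456×3.9) = 0.64×0.1689 = 0.1081
Bulk density: ρ_b = (1−n)ρ_g + n·ρ_f = 0.8919×2.76 + 0.1081×1.05
       = 2.462 + 0.114 = 2.575 g/cm³

2.58 g/cm³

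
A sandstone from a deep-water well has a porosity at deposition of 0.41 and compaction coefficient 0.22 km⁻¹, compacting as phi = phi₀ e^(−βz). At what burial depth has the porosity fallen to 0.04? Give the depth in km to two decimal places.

Invert Athy's law: z = ln(phi₀/phi) / β
z = ln(0.41/0.04) / 0.22 = ln(10.25) / 0.22 = 2.3273 / 0.22 = 10.579 km

10.58 km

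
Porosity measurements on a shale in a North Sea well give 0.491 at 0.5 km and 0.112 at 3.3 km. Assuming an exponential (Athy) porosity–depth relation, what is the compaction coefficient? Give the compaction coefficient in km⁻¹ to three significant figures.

Athy: phi(d) = phi₀ e^(−cd) ⇒ phi₁/phi₂ = e^{c(d₂−d₁)} ⇒ c = ln(phi₁/phi₂)/(d₂−d₁)
c = ln(0.491/0.112) / (3.3 − 0.5) = ln(4.384) / 2.8 = 1.4779 / 2.8 = 0.5278 km⁻¹

0.528 km⁻¹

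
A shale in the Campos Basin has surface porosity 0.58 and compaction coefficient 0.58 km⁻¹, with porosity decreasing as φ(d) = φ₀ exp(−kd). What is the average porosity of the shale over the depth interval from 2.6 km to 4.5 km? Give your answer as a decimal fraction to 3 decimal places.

0.078

⟨φ⟩ = (1/(d₂−d₁)) ∫ φ₀ e^(−kd) dd = φ₀·(e^(−k·d₁) − e^(−k·d₂)) / (k·(d₂−d₁))
e^(−0.58×2.6) = 0.2214; e^(−0.58×4.5) = 0.0735
⟨φ⟩ = 0.58 × (0.2214 − 0.0735) / (0.58 × 1.9) = 0.58 × 0.1341 = 0.0778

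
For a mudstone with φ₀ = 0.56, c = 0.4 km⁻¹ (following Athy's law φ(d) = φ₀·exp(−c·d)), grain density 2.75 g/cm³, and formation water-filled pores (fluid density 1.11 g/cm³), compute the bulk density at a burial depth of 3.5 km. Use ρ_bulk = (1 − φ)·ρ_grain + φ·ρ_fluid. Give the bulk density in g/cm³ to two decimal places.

2.52 g/cm³

Porosity at depth: φ = 0.56·exp(−0.4×3.5) = 0.56×0.2466 = 0.1381
Bulk density: ρ_b = (1−φ)ρ_g + φ·ρ_f = 0.8619×2.75 + 0.1381×1.11
       = 2.370 + 0.153 = 2.524 g/cm³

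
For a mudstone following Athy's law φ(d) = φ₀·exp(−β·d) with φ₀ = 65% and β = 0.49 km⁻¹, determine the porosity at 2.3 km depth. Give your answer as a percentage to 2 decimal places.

φ = φ₀·exp(−β·d) = 0.65 × exp(−0.49 × 2.3) = 0.65 × exp(−1.127)
  = 0.65 × 0.3240 = 0.2106

21.06%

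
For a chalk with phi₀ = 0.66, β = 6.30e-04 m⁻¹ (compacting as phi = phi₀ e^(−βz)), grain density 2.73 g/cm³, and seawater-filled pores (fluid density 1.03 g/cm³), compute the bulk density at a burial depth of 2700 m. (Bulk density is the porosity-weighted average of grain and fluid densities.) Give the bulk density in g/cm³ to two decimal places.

2.53 g/cm³

Working in km (1 km = 1000 m; β in km⁻¹ = β in m⁻¹ × 1000):
Porosity at depth: phi = 0.66·exp(−0.63×2.7) = 0.66×0.1825 = 0.1205
Bulk density: ρ_b = (1−phi)ρ_g + phi·ρ_f = 0.8795×2.73 + 0.1205×1.03
       = 2.401 + 0.124 = 2.525 g/cm³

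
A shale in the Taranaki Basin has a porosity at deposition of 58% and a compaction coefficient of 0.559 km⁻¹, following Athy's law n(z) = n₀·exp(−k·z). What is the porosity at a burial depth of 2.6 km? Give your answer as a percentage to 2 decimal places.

n = n₀·exp(−k·z) = 0.58 × exp(−0.559 × 2.6) = 0.58 × exp(−1.453)
  = 0.58 × 0.2338 = 0.1356

13.56%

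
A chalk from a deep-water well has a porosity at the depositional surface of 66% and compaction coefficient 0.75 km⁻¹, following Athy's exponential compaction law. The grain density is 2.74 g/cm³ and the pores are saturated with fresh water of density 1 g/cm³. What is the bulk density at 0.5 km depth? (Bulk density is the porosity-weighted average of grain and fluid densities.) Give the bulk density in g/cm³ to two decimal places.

Porosity at depth: n = 0.66·exp(−0.75×0.5) = 0.66×0.6873 = 0.4536
Bulk density: ρ_b = (1−n)ρ_g + n·ρ_f = 0.5464×2.74 + 0.4536×1
       = 1.497 + 0.454 = 1.951 g/cm³

1.95 g/cm³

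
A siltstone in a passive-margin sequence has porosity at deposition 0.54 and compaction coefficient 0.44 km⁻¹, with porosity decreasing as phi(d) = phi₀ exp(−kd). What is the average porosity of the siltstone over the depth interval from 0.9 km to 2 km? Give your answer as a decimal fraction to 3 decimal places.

0.288

⟨phi⟩ = (1/(d₂−d₁)) ∫ phi₀ e^(−kd) dd = phi₀·(e^(−k·d₁) − e^(−k·d₂)) / (k·(d₂−d₁))
e^(−0.44×0.9) = 0.6730; e^(−0.44×2) = 0.4148
⟨phi⟩ = 0.54 × (0.6730 − 0.4148) / (0.44 × 1.1) = 0.54 × 0.5335 = 0.2881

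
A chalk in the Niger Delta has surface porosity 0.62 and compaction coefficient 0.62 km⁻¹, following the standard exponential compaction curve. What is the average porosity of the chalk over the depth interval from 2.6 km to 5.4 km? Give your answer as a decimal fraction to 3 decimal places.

⟨φ⟩ = (1/(z₂−z₁)) ∫ φ₀ e^(−βz) dz = φ₀·(e^(−β·z₁) − e^(−β·z₂)) / (β·(z₂−z₁))
e^(−0.62×2.6) = 0.1995; e^(−0.62×5.4) = 0.0352
⟨φ⟩ = 0.62 × (0.1995 − 0.0352) / (0.62 × 2.8) = 0.62 × 0.0947 = 0.0587

0.059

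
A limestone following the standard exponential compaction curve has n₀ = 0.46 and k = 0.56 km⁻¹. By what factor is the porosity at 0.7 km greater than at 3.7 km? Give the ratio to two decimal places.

n(z₁)/n(z₂) = e^(−k·z₁)/e^(−k·z₂) = e^{k(z₂−z₁)}
= exp(0.56 × 3) = exp(1.68) = 5.3656

5.37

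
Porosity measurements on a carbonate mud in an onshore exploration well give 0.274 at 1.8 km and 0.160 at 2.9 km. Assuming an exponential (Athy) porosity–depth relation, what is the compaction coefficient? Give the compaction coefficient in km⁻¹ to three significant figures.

0.489 km⁻¹

Athy: φ(Z) = φ₀ e^(−βZ) ⇒ φ₁/φ₂ = e^{β(Z₂−Z₁)} ⇒ β = ln(φ₁/φ₂)/(Z₂−Z₁)
β = ln(0.274/0.16) / (2.9 − 1.8) = ln(1.713) / 1.1 = 0.5380 / 1.1 = 0.489 km⁻¹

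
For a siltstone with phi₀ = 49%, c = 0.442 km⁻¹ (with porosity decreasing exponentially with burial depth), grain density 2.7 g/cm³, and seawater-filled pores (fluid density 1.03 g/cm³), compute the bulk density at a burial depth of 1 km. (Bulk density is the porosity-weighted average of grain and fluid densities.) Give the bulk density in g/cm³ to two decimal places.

Porosity at depth: phi = 0.49·exp(−0.442×1) = 0.49×0.6427 = 0.3149
Bulk density: ρ_b = (1−phi)ρ_g + phi·ρ_f = 0.6851×2.7 + 0.3149×1.03
       = 1.850 + 0.324 = 2.174 g/cm³

2.17 g/cm³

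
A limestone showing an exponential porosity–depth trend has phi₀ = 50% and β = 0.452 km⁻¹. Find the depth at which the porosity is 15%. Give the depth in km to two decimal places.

2.66 km

Invert Athy's law: d = ln(phi₀/phi) / β
d = ln(0.5/0.15) / 0.452 = ln(3.333) / 0.452 = 1.2040 / 0.452 = 2.664 km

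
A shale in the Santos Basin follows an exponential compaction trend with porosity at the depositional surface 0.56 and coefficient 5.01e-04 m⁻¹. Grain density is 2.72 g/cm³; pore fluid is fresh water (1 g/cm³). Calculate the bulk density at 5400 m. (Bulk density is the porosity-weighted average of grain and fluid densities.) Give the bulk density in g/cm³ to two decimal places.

2.66 g/cm³

Working in km (1 km = 1000 m; c in km⁻¹ = c in m⁻¹ × 1000):
Porosity at depth: n = 0.56·exp(−0.501×5.4) = 0.56×0.0668 = 0.0374
Bulk density: ρ_b = (1−n)ρ_g + n·ρ_f = 0.9626×2.72 + 0.0374×1
       = 2.618 + 0.037 = 2.656 g/cm³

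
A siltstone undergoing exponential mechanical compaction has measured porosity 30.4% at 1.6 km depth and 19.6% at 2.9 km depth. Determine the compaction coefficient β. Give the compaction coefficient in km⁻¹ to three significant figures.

0.338 km⁻¹

Athy: n(d) = n₀ e^(−βd) ⇒ n₁/n₂ = e^{β(d₂−d₁)} ⇒ β = ln(n₁/n₂)/(d₂−d₁)
β = ln(0.304/0.196) / (2.9 − 1.6) = ln(1.551) / 1.3 = 0.4389 / 1.3 = 0.3376 km⁻¹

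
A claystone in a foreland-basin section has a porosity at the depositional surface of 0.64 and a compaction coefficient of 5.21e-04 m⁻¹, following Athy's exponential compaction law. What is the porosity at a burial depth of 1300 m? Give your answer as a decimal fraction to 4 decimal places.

Working in km (1 km = 1000 m; β in km⁻¹ = β in m⁻¹ × 1000):
phi = phi₀·exp(−β·z) = 0.64 × exp(−0.521 × 1.3) = 0.64 × exp(−0.6773)
  = 0.64 × 0.5080 = 0.3251

0.3251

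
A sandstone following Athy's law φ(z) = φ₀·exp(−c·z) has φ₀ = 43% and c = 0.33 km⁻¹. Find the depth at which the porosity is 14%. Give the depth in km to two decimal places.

Invert Athy's law: z = ln(φ₀/φ) / c
z = ln(0.43/0.14) / 0.33 = ln(3.071) / 0.33 = 1.1221 / 0.33 = 3.400 km

3.40 km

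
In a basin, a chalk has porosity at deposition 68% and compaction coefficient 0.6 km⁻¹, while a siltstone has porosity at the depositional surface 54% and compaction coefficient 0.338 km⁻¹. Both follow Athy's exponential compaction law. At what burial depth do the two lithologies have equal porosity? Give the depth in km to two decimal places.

Set n₀ₐ e^(−kₐZ) = n₀ᵦ e^(−kᵦZ) ⇒ ln(n₀ₐ/n₀ᵦ) = (kₐ − kᵦ)·Z
Z = ln(0.68/0.54) / (0.6 − 0.338) = 0.2305 / 0.262 = 0.880 km

0.88 km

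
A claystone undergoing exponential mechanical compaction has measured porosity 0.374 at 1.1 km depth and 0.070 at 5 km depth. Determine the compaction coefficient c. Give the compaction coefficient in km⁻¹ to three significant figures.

0.430 km⁻¹

Athy: phi(z) = phi₀ e^(−cz) ⇒ phi₁/phi₂ = e^{c(z₂−z₁)} ⇒ c = ln(phi₁/phi₂)/(z₂−z₁)
c = ln(0.374/0.07) / (5 − 1.1) = ln(5.343) / 3.9 = 1.6758 / 3.9 = 0.4297 km⁻¹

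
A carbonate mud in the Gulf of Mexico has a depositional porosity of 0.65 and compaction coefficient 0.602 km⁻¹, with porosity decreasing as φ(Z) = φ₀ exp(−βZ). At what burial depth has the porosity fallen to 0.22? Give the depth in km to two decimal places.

1.80 km

Invert Athy's law: Z = ln(φ₀/φ) / β
Z = ln(0.65/0.22) / 0.602 = ln(2.955) / 0.602 = 1.0833 / 0.602 = 1.800 km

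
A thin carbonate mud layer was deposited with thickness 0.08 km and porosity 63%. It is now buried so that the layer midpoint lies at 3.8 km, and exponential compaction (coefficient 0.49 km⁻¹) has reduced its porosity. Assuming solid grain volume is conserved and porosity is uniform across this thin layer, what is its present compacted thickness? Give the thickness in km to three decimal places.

0.033 km

Porosity at 3.8 km: phi = 0.63·exp(−0.49×3.8) = 0.0979
Solid-volume conservation: h(1−phi) = h₀(1−phi₀) ⇒ h = h₀·(1−phi₀)/(1−phi)
h = 0.08 × (1 − 0.63)/(1 − 0.0979) = 0.08 × 0.4101 = 0.0328 km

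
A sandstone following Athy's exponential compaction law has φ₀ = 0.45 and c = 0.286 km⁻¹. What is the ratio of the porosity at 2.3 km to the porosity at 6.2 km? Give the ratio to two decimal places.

φ(z₁)/φ(z₂) = e^(−c·z₁)/e^(−c·z₂) = e^{c(z₂−z₁)}
= exp(0.286 × 3.9) = exp(1.115) = 3.0508

3.05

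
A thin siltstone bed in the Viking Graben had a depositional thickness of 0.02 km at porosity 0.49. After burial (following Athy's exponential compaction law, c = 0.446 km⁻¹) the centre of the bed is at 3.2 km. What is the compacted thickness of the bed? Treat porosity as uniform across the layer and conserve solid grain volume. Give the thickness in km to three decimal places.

0.012 km

Porosity at 3.2 km: φ = 0.49·exp(−0.446×3.2) = 0.1176
Solid-volume conservation: h(1−φ) = h₀(1−φ₀) ⇒ h = h₀·(1−φ₀)/(1−φ)
h = 0.02 × (1 − 0.49)/(1 − 0.1176) = 0.02 × 0.5780 = 0.0116 km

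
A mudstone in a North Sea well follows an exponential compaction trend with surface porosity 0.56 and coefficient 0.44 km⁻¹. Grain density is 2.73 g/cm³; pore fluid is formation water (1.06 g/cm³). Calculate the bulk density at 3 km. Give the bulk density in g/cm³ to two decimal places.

Porosity at depth: phi = 0.56·exp(−0.44×3) = 0.56×0.2671 = 0.1496
Bulk density: ρ_b = (1−phi)ρ_g + phi·ρ_f = 0.8504×2.73 + 0.1496×1.06
       = 2.322 + 0.159 = 2.480 g/cm³

2.48 g/cm³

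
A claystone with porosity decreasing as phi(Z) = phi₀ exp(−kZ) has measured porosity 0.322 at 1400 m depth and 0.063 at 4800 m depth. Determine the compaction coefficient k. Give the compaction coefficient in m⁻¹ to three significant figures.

Working in km (1 km = 1000 m; k in km⁻¹ = k in m⁻¹ × 1000):
Athy: phi(Z) = phi₀ e^(−kZ) ⇒ phi₁/phi₂ = e^{k(Z₂−Z₁)} ⇒ k = ln(phi₁/phi₂)/(Z₂−Z₁)
k = ln(0.322/0.063) / (4.8 − 1.4) = ln(5.111) / 3.4 = 1.6314 / 3.4 = 0.4798 km⁻¹

0.000480 m⁻¹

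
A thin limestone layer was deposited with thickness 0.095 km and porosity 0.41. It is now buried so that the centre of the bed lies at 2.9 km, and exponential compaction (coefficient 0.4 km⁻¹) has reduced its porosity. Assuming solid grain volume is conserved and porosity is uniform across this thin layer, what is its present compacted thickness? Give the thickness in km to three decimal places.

Porosity at 2.9 km: n = 0.41·exp(−0.4×2.9) = 0.1285
Solid-volume conservation: h(1−n) = h₀(1−n₀) ⇒ h = h₀·(1−n₀)/(1−n)
h = 0.095 × (1 − 0.41)/(1 − 0.1285) = 0.095 × 0.6770 = 0.0643 km

0.064 km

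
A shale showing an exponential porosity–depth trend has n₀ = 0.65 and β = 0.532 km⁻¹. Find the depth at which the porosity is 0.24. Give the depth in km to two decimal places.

Invert Athy's law: d = ln(n₀/n) / β
d = ln(0.65/0.24) / 0.532 = ln(2.708) / 0.532 = 0.9963 / 0.532 = 1.873 km

1.87 km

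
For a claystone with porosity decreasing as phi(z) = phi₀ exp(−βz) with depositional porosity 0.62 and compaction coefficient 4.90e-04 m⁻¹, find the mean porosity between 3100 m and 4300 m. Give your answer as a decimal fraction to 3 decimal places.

0.103

Working in km (1 km = 1000 m; β in km⁻¹ = β in m⁻¹ × 1000):
⟨phi⟩ = (1/(z₂−z₁)) ∫ phi₀ e^(−βz) dz = phi₀·(e^(−β·z₁) − e^(−β·z₂)) / (β·(z₂−z₁))
e^(−0.49×3.1) = 0.2189; e^(−0.49×4.3) = 0.1216
⟨phi⟩ = 0.62 × (0.2189 − 0.1216) / (0.49 × 1.2) = 0.62 × 0.1655 = 0.1026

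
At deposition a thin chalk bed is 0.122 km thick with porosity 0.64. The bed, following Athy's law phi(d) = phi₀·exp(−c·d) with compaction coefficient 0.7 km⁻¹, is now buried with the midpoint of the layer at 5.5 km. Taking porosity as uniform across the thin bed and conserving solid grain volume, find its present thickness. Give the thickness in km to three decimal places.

0.045 km

Porosity at 5.5 km: phi = 0.64·exp(−0.7×5.5) = 0.0136
Solid-volume conservation: h(1−phi) = h₀(1−phi₀) ⇒ h = h₀·(1−phi₀)/(1−phi)
h = 0.122 × (1 − 0.64)/(1 − 0.0136) = 0.122 × 0.3650 = 0.0445 km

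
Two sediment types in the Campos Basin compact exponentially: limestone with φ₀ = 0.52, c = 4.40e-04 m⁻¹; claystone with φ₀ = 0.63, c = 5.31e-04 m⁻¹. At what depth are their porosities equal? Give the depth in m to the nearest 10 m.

Working in km (1 km = 1000 m; c in km⁻¹ = c in m⁻¹ × 1000):
Set φ₀ₐ e^(−cₐz) = φ₀ᵦ e^(−cᵦz) ⇒ ln(φ₀ₐ/φ₀ᵦ) = (cₐ − cᵦ)·z
z = ln(0.52/0.63) / (0.44 − 0.531) = -0.1919 / -0.091 = 2.109 km

2110 m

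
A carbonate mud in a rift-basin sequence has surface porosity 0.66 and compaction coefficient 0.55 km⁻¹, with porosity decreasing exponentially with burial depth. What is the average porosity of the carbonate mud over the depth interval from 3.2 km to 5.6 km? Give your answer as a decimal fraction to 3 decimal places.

0.063

⟨phi⟩ = (1/(d₂−d₁)) ∫ phi₀ e^(−kd) dd = phi₀·(e^(−k·d₁) − e^(−k·d₂)) / (k·(d₂−d₁))
e^(−0.55×3.2) = 0.1720; e^(−0.55×5.6) = 0.0460
⟨phi⟩ = 0.66 × (0.1720 − 0.0460) / (0.55 × 2.4) = 0.66 × 0.0955 = 0.0630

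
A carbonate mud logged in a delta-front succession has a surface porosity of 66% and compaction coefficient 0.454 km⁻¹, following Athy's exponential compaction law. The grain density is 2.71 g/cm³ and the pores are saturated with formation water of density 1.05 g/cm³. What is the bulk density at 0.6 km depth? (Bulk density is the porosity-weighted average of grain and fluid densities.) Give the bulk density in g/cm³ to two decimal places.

1.88 g/cm³

Porosity at depth: phi = 0.66·exp(−0.454×0.6) = 0.66×0.7615 = 0.5026
Bulk density: ρ_b = (1−phi)ρ_g + phi·ρ_f = 0.4974×2.71 + 0.5026×1.05
       = 1.348 + 0.528 = 1.876 g/cm³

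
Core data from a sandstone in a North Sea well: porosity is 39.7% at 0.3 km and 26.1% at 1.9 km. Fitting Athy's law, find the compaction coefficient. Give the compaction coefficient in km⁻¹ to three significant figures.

0.262 km⁻¹

Athy: φ(Z) = φ₀ e^(−βZ) ⇒ φ₁/φ₂ = e^{β(Z₂−Z₁)} ⇒ β = ln(φ₁/φ₂)/(Z₂−Z₁)
β = ln(0.397/0.261) / (1.9 − 0.3) = ln(1.521) / 1.6 = 0.4194 / 1.6 = 0.2621 km⁻¹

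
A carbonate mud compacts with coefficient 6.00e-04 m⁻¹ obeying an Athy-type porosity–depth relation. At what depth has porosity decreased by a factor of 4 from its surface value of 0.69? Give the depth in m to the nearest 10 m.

Working in km (1 km = 1000 m; c in km⁻¹ = c in m⁻¹ × 1000):
φ/φ₀ = 1/4 ⇒ exp(−c·Z) = 1/4 ⇒ Z = ln(4) / c
Z = 1.3863 / 0.6 = 2.310 km

2310 m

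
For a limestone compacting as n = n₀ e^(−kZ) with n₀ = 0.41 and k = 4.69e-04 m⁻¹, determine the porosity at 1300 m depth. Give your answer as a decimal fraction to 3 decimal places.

0.223

Working in km (1 km = 1000 m; k in km⁻¹ = k in m⁻¹ × 1000):
n = n₀·exp(−k·Z) = 0.41 × exp(−0.469 × 1.3) = 0.41 × exp(−0.6097)
  = 0.41 × 0.5435 = 0.2228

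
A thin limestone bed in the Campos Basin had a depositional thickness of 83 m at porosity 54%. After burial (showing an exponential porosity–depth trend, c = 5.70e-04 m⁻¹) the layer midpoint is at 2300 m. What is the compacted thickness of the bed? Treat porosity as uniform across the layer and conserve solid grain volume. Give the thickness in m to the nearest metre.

45 m

Working in km (1 km = 1000 m; c in km⁻¹ = c in m⁻¹ × 1000):
Porosity at 2.3 km: phi = 0.54·exp(−0.57×2.3) = 0.1456
Solid-volume conservation: h(1−phi) = h₀(1−phi₀) ⇒ h = h₀·(1−phi₀)/(1−phi)
h = 0.083 × (1 − 0.54)/(1 − 0.1456) = 0.083 × 0.5384 = 0.0447 km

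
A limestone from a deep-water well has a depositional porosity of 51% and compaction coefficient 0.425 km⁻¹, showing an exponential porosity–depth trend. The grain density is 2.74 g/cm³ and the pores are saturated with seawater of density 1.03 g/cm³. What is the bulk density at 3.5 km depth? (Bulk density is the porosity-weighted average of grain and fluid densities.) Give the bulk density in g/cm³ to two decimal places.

Porosity at depth: φ = 0.51·exp(−0.425×3.5) = 0.51×0.2259 = 0.1152
Bulk density: ρ_b = (1−φ)ρ_g + φ·ρ_f = 0.8848×2.74 + 0.1152×1.03
       = 2.424 + 0.119 = 2.543 g/cm³

2.54 g/cm³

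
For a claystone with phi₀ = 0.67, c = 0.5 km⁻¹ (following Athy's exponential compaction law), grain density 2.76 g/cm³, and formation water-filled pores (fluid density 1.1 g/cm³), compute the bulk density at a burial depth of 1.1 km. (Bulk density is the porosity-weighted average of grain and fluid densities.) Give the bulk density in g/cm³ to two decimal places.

2.12 g/cm³

Porosity at depth: phi = 0.67·exp(−0.5×1.1) = 0.67×0.5769 = 0.3866
Bulk density: ρ_b = (1−phi)ρ_g + phi·ρ_f = 0.6134×2.76 + 0.3866×1.1
       = 1.693 + 0.425 = 2.118 g/cm³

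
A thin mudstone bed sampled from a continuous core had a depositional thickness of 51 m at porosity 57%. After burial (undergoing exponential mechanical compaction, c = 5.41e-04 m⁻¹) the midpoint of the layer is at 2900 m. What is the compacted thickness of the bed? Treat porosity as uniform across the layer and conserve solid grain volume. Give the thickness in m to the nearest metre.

Working in km (1 km = 1000 m; c in km⁻¹ = c in m⁻¹ × 1000):
Porosity at 2.9 km: phi = 0.57·exp(−0.541×2.9) = 0.1187
Solid-volume conservation: h(1−phi) = h₀(1−phi₀) ⇒ h = h₀·(1−phi₀)/(1−phi)
h = 0.051 × (1 − 0.57)/(1 − 0.1187) = 0.051 × 0.4879 = 0.0249 km

25 m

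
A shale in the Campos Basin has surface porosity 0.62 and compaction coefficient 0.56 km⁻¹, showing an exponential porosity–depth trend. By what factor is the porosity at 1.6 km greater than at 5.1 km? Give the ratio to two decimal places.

n(Z₁)/n(Z₂) = e^(−k·Z₁)/e^(−k·Z₂) = e^{k(Z₂−Z₁)}
= exp(0.56 × 3.5) = exp(1.96) = 7.0993

7.10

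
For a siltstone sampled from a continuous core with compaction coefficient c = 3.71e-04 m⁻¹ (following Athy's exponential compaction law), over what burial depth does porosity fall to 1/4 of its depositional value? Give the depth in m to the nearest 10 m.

Working in km (1 km = 1000 m; c in km⁻¹ = c in m⁻¹ × 1000):
n/n₀ = 1/4 ⇒ exp(−c·z) = 1/4 ⇒ z = ln(4) / c
z = 1.3863 / 0.371 = 3.737 km

3740 m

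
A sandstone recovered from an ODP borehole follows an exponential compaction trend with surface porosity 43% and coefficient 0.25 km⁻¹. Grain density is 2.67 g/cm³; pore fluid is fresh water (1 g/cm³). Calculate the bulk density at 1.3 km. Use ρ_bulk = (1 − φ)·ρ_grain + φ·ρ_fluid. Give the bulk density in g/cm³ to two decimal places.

2.15 g/cm³

Porosity at depth: φ = 0.43·exp(−0.25×1.3) = 0.43×0.7225 = 0.3107
Bulk density: ρ_b = (1−φ)ρ_g + φ·ρ_f = 0.6893×2.67 + 0.3107×1
       = 1.840 + 0.311 = 2.151 g/cm³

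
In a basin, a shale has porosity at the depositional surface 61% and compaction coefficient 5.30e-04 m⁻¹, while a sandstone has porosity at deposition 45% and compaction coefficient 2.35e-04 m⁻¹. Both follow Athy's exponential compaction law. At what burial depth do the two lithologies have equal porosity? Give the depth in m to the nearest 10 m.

Working in km (1 km = 1000 m; c in km⁻¹ = c in m⁻¹ × 1000):
Set phi₀ₐ e^(−cₐd) = phi₀ᵦ e^(−cᵦd) ⇒ ln(phi₀ₐ/phi₀ᵦ) = (cₐ − cᵦ)·d
d = ln(0.61/0.45) / (0.53 − 0.235) = 0.3042 / 0.295 = 1.031 km

1030 m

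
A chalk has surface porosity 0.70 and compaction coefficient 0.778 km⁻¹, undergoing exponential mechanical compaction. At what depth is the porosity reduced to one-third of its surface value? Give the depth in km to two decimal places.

n/n₀ = 1/3 ⇒ exp(−c·z) = 1/3 ⇒ z = ln(3) / c
z = 1.0986 / 0.778 = 1.412 km

1.41 km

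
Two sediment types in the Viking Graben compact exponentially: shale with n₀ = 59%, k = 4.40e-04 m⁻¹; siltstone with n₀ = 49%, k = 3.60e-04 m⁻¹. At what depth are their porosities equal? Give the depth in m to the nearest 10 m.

Working in km (1 km = 1000 m; k in km⁻¹ = k in m⁻¹ × 1000):
Set n₀ₐ e^(−kₐd) = n₀ᵦ e^(−kᵦd) ⇒ ln(n₀ₐ/n₀ᵦ) = (kₐ − kᵦ)·d
d = ln(0.59/0.49) / (0.44 − 0.36) = 0.1857 / 0.08 = 2.321 km

2320 m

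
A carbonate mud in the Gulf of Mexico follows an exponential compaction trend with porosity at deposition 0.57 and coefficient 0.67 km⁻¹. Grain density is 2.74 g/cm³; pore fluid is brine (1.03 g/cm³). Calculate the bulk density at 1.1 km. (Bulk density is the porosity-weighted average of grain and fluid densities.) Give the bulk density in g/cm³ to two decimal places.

Porosity at depth: φ = 0.57·exp(−0.67×1.1) = 0.57×0.4785 = 0.2728
Bulk density: ρ_b = (1−φ)ρ_g + φ·ρ_f = 0.7272×2.74 + 0.2728×1.03
       = 1.993 + 0.281 = 2.274 g/cm³

2.27 g/cm³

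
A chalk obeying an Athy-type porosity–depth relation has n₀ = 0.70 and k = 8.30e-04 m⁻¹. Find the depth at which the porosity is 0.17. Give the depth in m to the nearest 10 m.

Working in km (1 km = 1000 m; k in km⁻¹ = k in m⁻¹ × 1000):
Invert Athy's law: Z = ln(n₀/n) / k
Z = ln(0.7/0.17) / 0.83 = ln(4.118) / 0.83 = 1.4153 / 0.83 = 1.705 km

1710 m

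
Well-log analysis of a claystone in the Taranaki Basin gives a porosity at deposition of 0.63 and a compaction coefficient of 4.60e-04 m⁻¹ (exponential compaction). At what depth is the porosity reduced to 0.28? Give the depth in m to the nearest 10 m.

Working in km (1 km = 1000 m; c in km⁻¹ = c in m⁻¹ × 1000):
Invert Athy's law: d = ln(n₀/n) / c
d = ln(0.63/0.28) / 0.46 = ln(2.25) / 0.46 = 0.8109 / 0.46 = 1.763 km

1760 m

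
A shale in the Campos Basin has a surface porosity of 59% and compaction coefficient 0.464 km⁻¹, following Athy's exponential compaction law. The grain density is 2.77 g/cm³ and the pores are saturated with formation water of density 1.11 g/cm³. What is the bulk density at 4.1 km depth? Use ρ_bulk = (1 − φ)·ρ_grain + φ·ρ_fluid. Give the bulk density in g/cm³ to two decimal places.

2.62 g/cm³

Porosity at depth: phi = 0.59·exp(−0.464×4.1) = 0.59×0.1492 = 0.0880
Bulk density: ρ_b = (1−phi)ρ_g + phi·ρ_f = 0.9120×2.77 + 0.0880×1.11
       = 2.526 + 0.098 = 2.624 g/cm³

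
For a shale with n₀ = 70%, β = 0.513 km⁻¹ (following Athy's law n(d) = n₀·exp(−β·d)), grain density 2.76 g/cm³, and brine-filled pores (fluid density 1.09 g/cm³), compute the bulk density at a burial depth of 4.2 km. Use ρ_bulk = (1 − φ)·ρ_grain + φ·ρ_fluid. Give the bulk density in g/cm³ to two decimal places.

2.62 g/cm³

Porosity at depth: n = 0.7·exp(−0.513×4.2) = 0.7×0.1159 = 0.0812
Bulk density: ρ_b = (1−n)ρ_g + n·ρ_f = 0.9188×2.76 + 0.0812×1.09
       = 2.536 + 0.088 = 2.624 g/cm³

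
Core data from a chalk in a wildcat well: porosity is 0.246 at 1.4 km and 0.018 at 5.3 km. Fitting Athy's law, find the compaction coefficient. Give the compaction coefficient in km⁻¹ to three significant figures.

0.671 km⁻¹

Athy: n(d) = n₀ e^(−cd) ⇒ n₁/n₂ = e^{c(d₂−d₁)} ⇒ c = ln(n₁/n₂)/(d₂−d₁)
c = ln(0.246/0.018) / (5.3 − 1.4) = ln(13.67) / 3.9 = 2.6150 / 3.9 = 0.6705 km⁻¹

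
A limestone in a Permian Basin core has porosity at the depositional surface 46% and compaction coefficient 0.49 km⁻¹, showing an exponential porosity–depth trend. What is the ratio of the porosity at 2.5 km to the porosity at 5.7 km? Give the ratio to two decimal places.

4.80

φ(z₁)/φ(z₂) = e^(−k·z₁)/e^(−k·z₂) = e^{k(z₂−z₁)}
= exp(0.49 × 3.2) = exp(1.568) = 4.7970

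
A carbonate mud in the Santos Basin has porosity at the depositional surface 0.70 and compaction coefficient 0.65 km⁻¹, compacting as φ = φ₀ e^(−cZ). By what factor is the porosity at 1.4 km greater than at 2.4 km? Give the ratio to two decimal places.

φ(Z₁)/φ(Z₂) = e^(−c·Z₁)/e^(−c·Z₂) = e^{c(Z₂−Z₁)}
= exp(0.65 × 1) = exp(0.65) = 1.9155

1.92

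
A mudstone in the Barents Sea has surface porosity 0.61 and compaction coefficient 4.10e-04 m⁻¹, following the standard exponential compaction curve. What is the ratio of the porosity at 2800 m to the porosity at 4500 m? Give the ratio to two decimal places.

2.01

Working in km (1 km = 1000 m; k in km⁻¹ = k in m⁻¹ × 1000):
phi(Z₁)/phi(Z₂) = e^(−k·Z₁)/e^(−k·Z₂) = e^{k(Z₂−Z₁)}
= exp(0.41 × 1.7) = exp(0.697) = 2.0077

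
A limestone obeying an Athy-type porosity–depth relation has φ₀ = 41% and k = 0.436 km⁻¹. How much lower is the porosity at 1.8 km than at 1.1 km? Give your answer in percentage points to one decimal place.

6.7 percentage points

φ(1.1) = 0.41·e^(−0.436×1.1) = 0.2538
φ(1.8) = 0.41·e^(−0.436×1.8) = 0.1870
Δφ = 0.2538 − 0.1870 = 0.0668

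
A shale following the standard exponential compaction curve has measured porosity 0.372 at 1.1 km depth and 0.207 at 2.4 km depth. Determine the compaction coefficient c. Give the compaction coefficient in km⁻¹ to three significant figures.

0.451 km⁻¹

Athy: phi(z) = phi₀ e^(−cz) ⇒ phi₁/phi₂ = e^{c(z₂−z₁)} ⇒ c = ln(phi₁/phi₂)/(z₂−z₁)
c = ln(0.372/0.207) / (2.4 − 1.1) = ln(1.797) / 1.3 = 0.5862 / 1.3 = 0.4509 km⁻¹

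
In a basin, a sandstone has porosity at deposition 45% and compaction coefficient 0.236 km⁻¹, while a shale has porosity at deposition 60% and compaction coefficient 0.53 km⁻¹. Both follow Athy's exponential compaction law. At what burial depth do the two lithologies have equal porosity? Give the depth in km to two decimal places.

Set phi₀ₐ e^(−kₐd) = phi₀ᵦ e^(−kᵦd) ⇒ ln(phi₀ₐ/phi₀ᵦ) = (kₐ − kᵦ)·d
d = ln(0.45/0.6) / (0.236 − 0.53) = -0.2877 / -0.294 = 0.979 km

0.98 km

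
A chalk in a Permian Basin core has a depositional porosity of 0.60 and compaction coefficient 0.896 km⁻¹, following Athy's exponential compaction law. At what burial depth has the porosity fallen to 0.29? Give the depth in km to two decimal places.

0.81 km

Invert Athy's law: z = ln(φ₀/φ) / β
z = ln(0.6/0.29) / 0.896 = ln(2.069) / 0.896 = 0.7270 / 0.896 = 0.811 km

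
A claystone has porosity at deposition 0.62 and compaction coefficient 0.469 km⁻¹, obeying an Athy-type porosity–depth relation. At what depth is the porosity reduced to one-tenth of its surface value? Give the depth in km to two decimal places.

4.91 km

phi/phi₀ = 1/10 ⇒ exp(−k·d) = 1/10 ⇒ d = ln(10) / k
d = 2.3026 / 0.469 = 4.910 km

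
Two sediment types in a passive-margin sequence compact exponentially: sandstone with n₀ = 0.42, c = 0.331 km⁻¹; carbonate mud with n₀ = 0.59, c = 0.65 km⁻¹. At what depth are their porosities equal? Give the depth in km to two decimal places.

1.07 km

Set n₀ₐ e^(−cₐZ) = n₀ᵦ e^(−cᵦZ) ⇒ ln(n₀ₐ/n₀ᵦ) = (cₐ − cᵦ)·Z
Z = ln(0.42/0.59) / (0.331 − 0.65) = -0.3399 / -0.319 = 1.065 km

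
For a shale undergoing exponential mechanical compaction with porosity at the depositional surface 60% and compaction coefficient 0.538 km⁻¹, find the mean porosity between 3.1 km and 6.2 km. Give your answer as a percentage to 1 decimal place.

5.5%

⟨n⟩ = (1/(z₂−z₁)) ∫ n₀ e^(−βz) dz = n₀·(e^(−β·z₁) − e^(−β·z₂)) / (β·(z₂−z₁))
e^(−0.538×3.1) = 0.1887; e^(−0.538×6.2) = 0.0356
⟨n⟩ = 0.6 × (0.1887 − 0.0356) / (0.538 × 3.1) = 0.6 × 0.0918 = 0.0551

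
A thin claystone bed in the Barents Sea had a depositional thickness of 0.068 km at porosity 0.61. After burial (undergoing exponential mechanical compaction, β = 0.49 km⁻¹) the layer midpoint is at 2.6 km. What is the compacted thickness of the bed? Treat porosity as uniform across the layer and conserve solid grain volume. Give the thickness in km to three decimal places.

0.032 km

Porosity at 2.6 km: φ = 0.61·exp(−0.49×2.6) = 0.1706
Solid-volume conservation: h(1−φ) = h₀(1−φ₀) ⇒ h = h₀·(1−φ₀)/(1−φ)
h = 0.068 × (1 − 0.61)/(1 − 0.1706) = 0.068 × 0.4702 = 0.0320 km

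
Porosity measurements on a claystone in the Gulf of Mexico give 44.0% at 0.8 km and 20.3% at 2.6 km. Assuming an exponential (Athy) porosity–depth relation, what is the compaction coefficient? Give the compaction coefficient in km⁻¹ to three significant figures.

0.430 km⁻¹

Athy: phi(z) = phi₀ e^(−βz) ⇒ phi₁/phi₂ = e^{β(z₂−z₁)} ⇒ β = ln(phi₁/phi₂)/(z₂−z₁)
β = ln(0.44/0.203) / (2.6 − 0.8) = ln(2.167) / 1.8 = 0.7736 / 1.8 = 0.4298 km⁻¹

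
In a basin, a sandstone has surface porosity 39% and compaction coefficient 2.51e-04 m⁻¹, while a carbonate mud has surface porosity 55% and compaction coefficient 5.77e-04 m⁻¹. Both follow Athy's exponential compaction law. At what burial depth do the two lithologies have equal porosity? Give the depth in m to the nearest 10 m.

Working in km (1 km = 1000 m; c in km⁻¹ = c in m⁻¹ × 1000):
Set n₀ₐ e^(−cₐz) = n₀ᵦ e^(−cᵦz) ⇒ ln(n₀ₐ/n₀ᵦ) = (cₐ − cᵦ)·z
z = ln(0.39/0.55) / (0.251 − 0.577) = -0.3438 / -0.326 = 1.055 km

1050 m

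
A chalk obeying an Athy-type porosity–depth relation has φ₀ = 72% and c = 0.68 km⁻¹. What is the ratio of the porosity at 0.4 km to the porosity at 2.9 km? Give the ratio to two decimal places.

5.47

φ(z₁)/φ(z₂) = e^(−c·z₁)/e^(−c·z₂) = e^{c(z₂−z₁)}
= exp(0.68 × 2.5) = exp(1.7) = 5.4739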